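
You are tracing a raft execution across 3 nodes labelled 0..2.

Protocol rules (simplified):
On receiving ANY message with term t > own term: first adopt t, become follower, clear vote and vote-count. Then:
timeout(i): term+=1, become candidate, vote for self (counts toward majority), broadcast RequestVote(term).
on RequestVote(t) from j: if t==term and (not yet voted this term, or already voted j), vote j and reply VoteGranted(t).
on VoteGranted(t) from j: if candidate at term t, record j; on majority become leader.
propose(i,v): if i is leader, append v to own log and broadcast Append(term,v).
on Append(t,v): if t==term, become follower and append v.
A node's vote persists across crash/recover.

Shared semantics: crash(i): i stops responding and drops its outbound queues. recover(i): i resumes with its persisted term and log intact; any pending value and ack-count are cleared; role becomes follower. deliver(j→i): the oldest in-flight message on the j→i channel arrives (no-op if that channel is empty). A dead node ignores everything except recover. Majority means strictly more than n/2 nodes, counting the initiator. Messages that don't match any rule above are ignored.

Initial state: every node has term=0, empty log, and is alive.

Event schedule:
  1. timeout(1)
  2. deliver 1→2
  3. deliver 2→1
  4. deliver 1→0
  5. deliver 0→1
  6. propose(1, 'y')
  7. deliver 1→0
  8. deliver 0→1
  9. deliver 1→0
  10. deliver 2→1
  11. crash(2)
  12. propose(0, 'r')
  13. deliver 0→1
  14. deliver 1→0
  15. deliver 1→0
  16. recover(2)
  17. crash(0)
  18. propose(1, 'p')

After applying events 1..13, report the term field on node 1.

[1] timeout(1) → N1(cand t1 [-])
[2] deliver 1→2 → N2(foll t1 [-])
[3] deliver 2→1 → N1(lead t1 [-])
[4] deliver 1→0 → N0(foll t1 [-])
[5] deliver 0→1 → ∅
[6] propose(1,'y') → N1(lead t1 [y])
[7] deliver 1→0 → N0(foll t1 [y])
[8] deliver 0→1 → ∅
[9] deliver 1→0 → ∅
[10] deliver 2→1 → ∅
[11] crash(2) → N2(✗foll t1 [-])
[12] propose(0,'r') → ∅
[13] deliver 0→1 → ∅

1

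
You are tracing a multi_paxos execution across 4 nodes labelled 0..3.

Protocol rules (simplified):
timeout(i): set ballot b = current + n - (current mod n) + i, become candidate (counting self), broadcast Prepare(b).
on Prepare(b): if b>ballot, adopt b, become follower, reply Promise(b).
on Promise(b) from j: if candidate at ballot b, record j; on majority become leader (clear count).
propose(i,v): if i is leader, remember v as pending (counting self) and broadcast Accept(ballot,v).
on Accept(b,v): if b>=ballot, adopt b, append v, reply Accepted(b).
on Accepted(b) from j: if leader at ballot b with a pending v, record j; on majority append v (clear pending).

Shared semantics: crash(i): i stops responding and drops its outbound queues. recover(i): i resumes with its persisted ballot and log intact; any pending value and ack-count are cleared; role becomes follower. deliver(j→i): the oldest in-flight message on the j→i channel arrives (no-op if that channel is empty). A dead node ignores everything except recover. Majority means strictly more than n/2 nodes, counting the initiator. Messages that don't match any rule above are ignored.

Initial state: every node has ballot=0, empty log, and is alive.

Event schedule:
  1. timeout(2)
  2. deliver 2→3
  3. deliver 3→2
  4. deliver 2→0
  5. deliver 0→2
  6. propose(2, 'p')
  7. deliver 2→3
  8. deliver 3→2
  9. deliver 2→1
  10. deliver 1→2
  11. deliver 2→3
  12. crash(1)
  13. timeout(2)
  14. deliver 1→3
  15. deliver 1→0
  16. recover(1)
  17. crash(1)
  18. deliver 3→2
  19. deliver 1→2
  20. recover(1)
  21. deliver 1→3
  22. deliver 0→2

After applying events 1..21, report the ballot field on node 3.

6

after 1 — timeout(2): n2:cand/b6/[-]
after 2 — deliver 2→3: n3:foll/b6/[-]
after 3 — deliver 3→2: ·
after 4 — deliver 2→0: n0:foll/b6/[-]
after 5 — deliver 0→2: n2:lead/b6/[-]
after 6 — propose(2,'p'): ·
after 7 — deliver 2→3: n3:foll/b6/[p]
after 8 — deliver 3→2: ·
after 9 — deliver 2→1: n1:foll/b6/[-]
after 10 — deliver 1→2: ·
after 11 — deliver 2→3: ·
after 12 — crash(1): n1:✗foll/b6/[-]
after 13 — timeout(2): n2:cand/b10/[-]
after 14 — deliver 1→3: ·
after 15 — deliver 1→0: ·
after 16 — recover(1): n1:foll/b6/[-]
after 17 — crash(1): n1:✗foll/b6/[-]
after 18 — deliver 3→2: ·
after 19 — deliver 1→2: ·
after 20 — recover(1): n1:foll/b6/[-]
after 21 — deliver 1→3: ·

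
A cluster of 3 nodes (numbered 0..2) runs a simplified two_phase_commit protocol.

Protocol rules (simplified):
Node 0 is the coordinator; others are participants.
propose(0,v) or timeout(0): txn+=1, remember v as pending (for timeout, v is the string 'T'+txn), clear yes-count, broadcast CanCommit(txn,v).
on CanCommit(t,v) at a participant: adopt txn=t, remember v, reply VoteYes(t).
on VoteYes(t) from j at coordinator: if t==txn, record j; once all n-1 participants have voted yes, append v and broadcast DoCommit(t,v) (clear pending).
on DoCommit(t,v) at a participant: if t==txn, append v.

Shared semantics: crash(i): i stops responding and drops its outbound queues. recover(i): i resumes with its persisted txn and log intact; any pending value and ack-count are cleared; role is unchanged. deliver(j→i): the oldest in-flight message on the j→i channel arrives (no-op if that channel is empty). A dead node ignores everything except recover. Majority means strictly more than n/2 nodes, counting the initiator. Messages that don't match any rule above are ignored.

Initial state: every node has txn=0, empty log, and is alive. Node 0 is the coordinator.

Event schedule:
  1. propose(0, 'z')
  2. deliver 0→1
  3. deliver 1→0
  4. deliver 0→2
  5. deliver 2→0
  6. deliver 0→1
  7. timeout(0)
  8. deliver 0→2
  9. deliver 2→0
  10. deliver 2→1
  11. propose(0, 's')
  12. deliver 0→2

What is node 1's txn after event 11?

after 1 — propose(0,'z'): n0:coor/t1/[-]
after 2 — deliver 0→1: n1:part/t1/[-]
after 3 — deliver 1→0: ·
after 4 — deliver 0→2: n2:part/t1/[-]
after 5 — deliver 2→0: n0:coor/t1/[z]
after 6 — deliver 0→1: n1:part/t1/[z]
after 7 — timeout(0): n0:coor/t2/[z]
after 8 — deliver 0→2: n2:part/t1/[z]
after 9 — deliver 2→0: ·
after 10 — deliver 2→1: ·
after 11 — propose(0,'s'): n0:coor/t3/[z]

1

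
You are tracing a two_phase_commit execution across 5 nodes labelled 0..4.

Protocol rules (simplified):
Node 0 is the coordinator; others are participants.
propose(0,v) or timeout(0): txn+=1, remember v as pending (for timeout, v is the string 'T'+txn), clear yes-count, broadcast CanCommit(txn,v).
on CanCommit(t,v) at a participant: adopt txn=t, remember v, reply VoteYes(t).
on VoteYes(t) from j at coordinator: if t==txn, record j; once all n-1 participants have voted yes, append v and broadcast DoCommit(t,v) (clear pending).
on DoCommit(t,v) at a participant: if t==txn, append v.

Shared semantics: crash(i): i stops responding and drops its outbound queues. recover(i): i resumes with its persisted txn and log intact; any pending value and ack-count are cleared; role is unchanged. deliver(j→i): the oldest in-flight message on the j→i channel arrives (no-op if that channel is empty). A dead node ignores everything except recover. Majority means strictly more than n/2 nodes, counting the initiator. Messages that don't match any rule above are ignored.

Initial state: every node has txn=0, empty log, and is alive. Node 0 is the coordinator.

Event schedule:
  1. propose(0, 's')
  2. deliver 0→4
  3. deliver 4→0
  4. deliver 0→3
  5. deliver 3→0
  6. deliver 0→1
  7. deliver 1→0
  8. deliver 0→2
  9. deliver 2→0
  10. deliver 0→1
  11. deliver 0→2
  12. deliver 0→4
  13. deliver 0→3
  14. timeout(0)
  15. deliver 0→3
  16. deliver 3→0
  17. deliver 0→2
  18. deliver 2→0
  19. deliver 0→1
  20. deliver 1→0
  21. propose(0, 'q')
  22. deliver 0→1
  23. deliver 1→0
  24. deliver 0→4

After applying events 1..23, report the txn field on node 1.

3

[1] propose(0,'s') → N0(coor t1 [-])
[2] deliver 0→4 → N4(part t1 [-])
[3] deliver 4→0 → ∅
[4] deliver 0→3 → N3(part t1 [-])
[5] deliver 3→0 → ∅
[6] deliver 0→1 → N1(part t1 [-])
[7] deliver 1→0 → ∅
[8] deliver 0→2 → N2(part t1 [-])
[9] deliver 2→0 → N0(coor t1 [s])
[10] deliver 0→1 → N1(part t1 [s])
[11] deliver 0→2 → N2(part t1 [s])
[12] deliver 0→4 → N4(part t1 [s])
[13] deliver 0→3 → N3(part t1 [s])
[14] timeout(0) → N0(coor t2 [s])
[15] deliver 0→3 → N3(part t2 [s])
[16] deliver 3→0 → ∅
[17] deliver 0→2 → N2(part t2 [s])
[18] deliver 2→0 → ∅
[19] deliver 0→1 → N1(part t2 [s])
[20] deliver 1→0 → ∅
[21] propose(0,'q') → N0(coor t3 [s])
[22] deliver 0→1 → N1(part t3 [s])
[23] deliver 1→0 → ∅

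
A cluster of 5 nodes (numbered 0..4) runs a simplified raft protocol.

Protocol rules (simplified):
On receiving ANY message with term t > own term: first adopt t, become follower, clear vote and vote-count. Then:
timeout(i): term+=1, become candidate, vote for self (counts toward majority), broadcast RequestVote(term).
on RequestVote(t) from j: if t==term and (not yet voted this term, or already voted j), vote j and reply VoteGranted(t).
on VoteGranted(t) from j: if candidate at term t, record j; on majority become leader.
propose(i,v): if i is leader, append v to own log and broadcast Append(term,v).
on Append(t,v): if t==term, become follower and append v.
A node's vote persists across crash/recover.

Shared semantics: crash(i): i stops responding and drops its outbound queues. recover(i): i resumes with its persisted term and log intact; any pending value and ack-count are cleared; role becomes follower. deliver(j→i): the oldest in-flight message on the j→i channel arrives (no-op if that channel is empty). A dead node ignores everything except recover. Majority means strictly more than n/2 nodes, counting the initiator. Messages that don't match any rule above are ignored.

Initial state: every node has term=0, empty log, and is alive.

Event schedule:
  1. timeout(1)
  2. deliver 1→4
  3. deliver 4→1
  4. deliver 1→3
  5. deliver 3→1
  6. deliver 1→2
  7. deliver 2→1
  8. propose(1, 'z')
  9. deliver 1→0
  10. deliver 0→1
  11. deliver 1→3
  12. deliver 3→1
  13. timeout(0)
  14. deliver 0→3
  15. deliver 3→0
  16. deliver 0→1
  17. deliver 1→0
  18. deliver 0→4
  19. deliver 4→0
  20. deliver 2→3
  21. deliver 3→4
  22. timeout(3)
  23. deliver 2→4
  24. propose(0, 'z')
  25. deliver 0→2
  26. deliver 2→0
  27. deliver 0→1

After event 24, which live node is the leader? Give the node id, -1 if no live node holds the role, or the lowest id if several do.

0

after 1 — timeout(1): n1:cand/t1/[-]
after 2 — deliver 1→4: n4:foll/t1/[-]
after 3 — deliver 4→1: ·
after 4 — deliver 1→3: n3:foll/t1/[-]
after 5 — deliver 3→1: n1:lead/t1/[-]
after 6 — deliver 1→2: n2:foll/t1/[-]
after 7 — deliver 2→1: ·
after 8 — propose(1,'z'): n1:lead/t1/[z]
after 9 — deliver 1→0: n0:foll/t1/[-]
after 10 — deliver 0→1: ·
after 11 — deliver 1→3: n3:foll/t1/[z]
after 12 — deliver 3→1: ·
after 13 — timeout(0): n0:cand/t2/[-]
after 14 — deliver 0→3: n3:foll/t2/[z]
after 15 — deliver 3→0: ·
after 16 — deliver 0→1: n1:foll/t2/[z]
after 17 — deliver 1→0: ·
after 18 — deliver 0→4: n4:foll/t2/[-]
after 19 — deliver 4→0: n0:lead/t2/[-]
after 20 — deliver 2→3: ·
after 21 — deliver 3→4: ·
after 22 — timeout(3): n3:cand/t3/[z]
after 23 — deliver 2→4: ·
after 24 — propose(0,'z'): n0:lead/t2/[z]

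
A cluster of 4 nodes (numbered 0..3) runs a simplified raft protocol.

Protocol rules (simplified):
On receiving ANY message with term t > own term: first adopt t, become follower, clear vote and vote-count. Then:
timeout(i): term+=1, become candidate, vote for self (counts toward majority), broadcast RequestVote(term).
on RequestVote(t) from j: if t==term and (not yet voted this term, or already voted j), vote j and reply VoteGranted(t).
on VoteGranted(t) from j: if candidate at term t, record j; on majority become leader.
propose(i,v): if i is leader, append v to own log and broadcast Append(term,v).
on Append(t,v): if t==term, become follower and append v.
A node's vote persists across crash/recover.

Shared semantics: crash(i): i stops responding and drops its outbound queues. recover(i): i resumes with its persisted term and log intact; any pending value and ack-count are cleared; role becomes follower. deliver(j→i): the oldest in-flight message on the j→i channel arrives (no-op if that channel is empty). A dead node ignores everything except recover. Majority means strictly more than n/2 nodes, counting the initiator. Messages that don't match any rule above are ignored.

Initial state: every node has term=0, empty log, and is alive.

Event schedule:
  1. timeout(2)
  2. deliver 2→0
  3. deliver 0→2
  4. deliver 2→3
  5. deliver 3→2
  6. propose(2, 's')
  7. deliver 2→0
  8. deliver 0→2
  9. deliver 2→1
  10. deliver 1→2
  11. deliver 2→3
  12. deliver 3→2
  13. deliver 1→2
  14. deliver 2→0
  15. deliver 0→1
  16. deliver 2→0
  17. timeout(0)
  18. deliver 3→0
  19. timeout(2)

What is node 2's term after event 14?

[1] timeout(2) → N2(cand t1 [-])
[2] deliver 2→0 → N0(foll t1 [-])
[3] deliver 0→2 → ∅
[4] deliver 2→3 → N3(foll t1 [-])
[5] deliver 3→2 → N2(lead t1 [-])
[6] propose(2,'s') → N2(lead t1 [s])
[7] deliver 2→0 → N0(foll t1 [s])
[8] deliver 0→2 → ∅
[9] deliver 2→1 → N1(foll t1 [-])
[10] deliver 1→2 → ∅
[11] deliver 2→3 → N3(foll t1 [s])
[12] deliver 3→2 → ∅
[13] deliver 1→2 → ∅
[14] deliver 2→0 → ∅

1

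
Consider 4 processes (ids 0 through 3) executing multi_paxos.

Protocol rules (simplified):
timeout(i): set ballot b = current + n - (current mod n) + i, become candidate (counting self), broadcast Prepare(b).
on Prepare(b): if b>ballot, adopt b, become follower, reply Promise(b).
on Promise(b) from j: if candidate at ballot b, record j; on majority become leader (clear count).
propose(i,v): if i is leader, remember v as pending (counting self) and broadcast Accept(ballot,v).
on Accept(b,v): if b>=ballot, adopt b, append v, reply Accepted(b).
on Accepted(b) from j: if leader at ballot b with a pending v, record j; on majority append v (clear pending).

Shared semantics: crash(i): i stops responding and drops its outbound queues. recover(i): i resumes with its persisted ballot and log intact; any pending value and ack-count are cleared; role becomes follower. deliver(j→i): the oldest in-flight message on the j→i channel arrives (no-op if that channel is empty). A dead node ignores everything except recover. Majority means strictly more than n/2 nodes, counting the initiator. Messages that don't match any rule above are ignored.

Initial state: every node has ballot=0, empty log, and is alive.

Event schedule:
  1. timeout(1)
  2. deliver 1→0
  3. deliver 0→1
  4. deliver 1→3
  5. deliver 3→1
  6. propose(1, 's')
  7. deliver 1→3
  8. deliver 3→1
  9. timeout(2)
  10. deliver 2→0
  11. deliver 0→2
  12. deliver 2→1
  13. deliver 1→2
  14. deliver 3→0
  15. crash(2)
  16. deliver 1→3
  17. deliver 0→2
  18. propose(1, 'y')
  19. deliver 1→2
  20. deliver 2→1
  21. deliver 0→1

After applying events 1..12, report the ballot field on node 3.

1. timeout(1):  <1:cand b5 ->
2. deliver 1→0:  <0:foll b5 ->
3. deliver 0→1:  nop
4. deliver 1→3:  <3:foll b5 ->
5. deliver 3→1:  <1:lead b5 ->
6. propose(1,'s'):  nop
7. deliver 1→3:  <3:foll b5 s>
8. deliver 3→1:  nop
9. timeout(2):  <2:cand b6 ->
10. deliver 2→0:  <0:foll b6 ->
11. deliver 0→2:  nop
12. deliver 2→1:  <1:foll b6 ->

5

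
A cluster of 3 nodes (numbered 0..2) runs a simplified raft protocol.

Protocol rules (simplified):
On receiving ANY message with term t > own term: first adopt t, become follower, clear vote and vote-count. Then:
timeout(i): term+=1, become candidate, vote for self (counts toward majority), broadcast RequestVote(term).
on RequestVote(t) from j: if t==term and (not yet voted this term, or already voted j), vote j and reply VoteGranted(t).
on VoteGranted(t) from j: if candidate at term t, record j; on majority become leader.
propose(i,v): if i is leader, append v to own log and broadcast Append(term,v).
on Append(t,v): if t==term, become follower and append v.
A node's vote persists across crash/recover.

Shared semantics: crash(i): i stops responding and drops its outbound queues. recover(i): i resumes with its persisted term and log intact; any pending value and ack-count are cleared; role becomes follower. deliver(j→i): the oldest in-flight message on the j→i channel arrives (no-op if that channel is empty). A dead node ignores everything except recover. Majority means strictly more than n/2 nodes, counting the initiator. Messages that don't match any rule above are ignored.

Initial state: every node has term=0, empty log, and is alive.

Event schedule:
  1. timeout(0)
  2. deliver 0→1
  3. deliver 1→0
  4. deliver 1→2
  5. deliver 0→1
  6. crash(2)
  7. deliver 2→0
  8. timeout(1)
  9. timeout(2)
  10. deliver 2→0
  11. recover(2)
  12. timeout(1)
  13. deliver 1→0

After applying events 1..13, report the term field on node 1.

1. timeout(0):  <0:cand t1 ->
2. deliver 0→1:  <1:foll t1 ->
3. deliver 1→0:  <0:lead t1 ->
4. deliver 1→2:  nop
5. deliver 0→1:  nop
6. crash(2):  <2:✗foll t0 ->
7. deliver 2→0:  nop
8. timeout(1):  <1:cand t2 ->
9. timeout(2):  nop
10. deliver 2→0:  nop
11. recover(2):  <2:foll t0 ->
12. timeout(1):  <1:cand t3 ->
13. deliver 1→0:  <0:foll t2 ->

3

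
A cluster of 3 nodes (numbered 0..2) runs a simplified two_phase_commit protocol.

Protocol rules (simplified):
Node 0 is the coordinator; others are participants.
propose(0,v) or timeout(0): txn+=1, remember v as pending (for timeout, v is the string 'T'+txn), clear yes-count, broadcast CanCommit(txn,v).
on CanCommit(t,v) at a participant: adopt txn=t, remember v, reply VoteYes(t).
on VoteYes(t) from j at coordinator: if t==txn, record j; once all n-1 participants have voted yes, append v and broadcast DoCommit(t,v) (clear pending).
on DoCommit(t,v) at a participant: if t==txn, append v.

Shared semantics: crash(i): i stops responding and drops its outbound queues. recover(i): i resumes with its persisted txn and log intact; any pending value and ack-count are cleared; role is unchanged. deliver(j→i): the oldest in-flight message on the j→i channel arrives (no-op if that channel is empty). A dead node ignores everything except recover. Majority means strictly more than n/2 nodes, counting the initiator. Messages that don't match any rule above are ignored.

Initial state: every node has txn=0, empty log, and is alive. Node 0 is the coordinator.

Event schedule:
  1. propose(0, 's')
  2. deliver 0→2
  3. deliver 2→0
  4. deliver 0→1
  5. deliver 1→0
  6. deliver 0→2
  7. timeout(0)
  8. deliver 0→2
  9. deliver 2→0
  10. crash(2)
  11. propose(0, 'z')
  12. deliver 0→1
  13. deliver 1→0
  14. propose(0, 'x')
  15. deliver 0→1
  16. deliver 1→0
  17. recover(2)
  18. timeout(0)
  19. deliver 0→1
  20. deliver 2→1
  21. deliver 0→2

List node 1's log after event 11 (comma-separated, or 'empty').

empty

e1 propose(0,'s'): 0[coor,t=1,-]
e2 deliver 0→2: 2[part,t=1,-]
e3 deliver 2→0: ·
e4 deliver 0→1: 1[part,t=1,-]
e5 deliver 1→0: 0[coor,t=1,s]
e6 deliver 0→2: 2[part,t=1,s]
e7 timeout(0): 0[coor,t=2,s]
e8 deliver 0→2: 2[part,t=2,s]
e9 deliver 2→0: ·
e10 crash(2): 2[✗part,t=2,s]
e11 propose(0,'z'): 0[coor,t=3,s]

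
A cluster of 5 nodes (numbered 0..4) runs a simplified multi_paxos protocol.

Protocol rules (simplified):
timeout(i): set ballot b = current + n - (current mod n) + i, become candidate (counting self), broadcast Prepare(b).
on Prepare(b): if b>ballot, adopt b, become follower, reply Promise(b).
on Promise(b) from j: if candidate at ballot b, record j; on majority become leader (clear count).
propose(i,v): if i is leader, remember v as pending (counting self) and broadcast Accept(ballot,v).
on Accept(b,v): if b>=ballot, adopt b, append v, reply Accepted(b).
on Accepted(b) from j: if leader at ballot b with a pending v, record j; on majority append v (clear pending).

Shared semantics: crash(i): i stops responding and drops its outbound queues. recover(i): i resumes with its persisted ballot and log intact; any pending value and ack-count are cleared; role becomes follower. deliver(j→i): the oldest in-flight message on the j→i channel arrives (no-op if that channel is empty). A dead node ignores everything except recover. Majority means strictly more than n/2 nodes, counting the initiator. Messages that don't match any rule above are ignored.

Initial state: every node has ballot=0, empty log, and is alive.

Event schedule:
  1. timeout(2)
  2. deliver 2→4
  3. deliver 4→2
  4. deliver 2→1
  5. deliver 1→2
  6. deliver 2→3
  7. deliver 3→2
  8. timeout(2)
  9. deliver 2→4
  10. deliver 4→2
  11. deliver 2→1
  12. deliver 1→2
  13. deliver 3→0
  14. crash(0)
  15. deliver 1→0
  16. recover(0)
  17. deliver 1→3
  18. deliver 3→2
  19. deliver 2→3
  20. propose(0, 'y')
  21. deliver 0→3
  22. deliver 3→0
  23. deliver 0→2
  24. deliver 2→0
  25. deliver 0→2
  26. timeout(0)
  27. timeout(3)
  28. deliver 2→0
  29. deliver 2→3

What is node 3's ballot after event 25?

12

[1] timeout(2) → N2(cand b7 [-])
[2] deliver 2→4 → N4(foll b7 [-])
[3] deliver 4→2 → ∅
[4] deliver 2→1 → N1(foll b7 [-])
[5] deliver 1→2 → N2(lead b7 [-])
[6] deliver 2→3 → N3(foll b7 [-])
[7] deliver 3→2 → ∅
[8] timeout(2) → N2(cand b12 [-])
[9] deliver 2→4 → N4(foll b12 [-])
[10] deliver 4→2 → ∅
[11] deliver 2→1 → N1(foll b12 [-])
[12] deliver 1→2 → N2(lead b12 [-])
[13] deliver 3→0 → ∅
[14] crash(0) → N0(✗foll b0 [-])
[15] deliver 1→0 → ∅
[16] recover(0) → N0(foll b0 [-])
[17] deliver 1→3 → ∅
[18] deliver 3→2 → ∅
[19] deliver 2→3 → N3(foll b12 [-])
[20] propose(0,'y') → ∅
[21] deliver 0→3 → ∅
[22] deliver 3→0 → ∅
[23] deliver 0→2 → ∅
[24] deliver 2→0 → N0(foll b7 [-])
[25] deliver 0→2 → ∅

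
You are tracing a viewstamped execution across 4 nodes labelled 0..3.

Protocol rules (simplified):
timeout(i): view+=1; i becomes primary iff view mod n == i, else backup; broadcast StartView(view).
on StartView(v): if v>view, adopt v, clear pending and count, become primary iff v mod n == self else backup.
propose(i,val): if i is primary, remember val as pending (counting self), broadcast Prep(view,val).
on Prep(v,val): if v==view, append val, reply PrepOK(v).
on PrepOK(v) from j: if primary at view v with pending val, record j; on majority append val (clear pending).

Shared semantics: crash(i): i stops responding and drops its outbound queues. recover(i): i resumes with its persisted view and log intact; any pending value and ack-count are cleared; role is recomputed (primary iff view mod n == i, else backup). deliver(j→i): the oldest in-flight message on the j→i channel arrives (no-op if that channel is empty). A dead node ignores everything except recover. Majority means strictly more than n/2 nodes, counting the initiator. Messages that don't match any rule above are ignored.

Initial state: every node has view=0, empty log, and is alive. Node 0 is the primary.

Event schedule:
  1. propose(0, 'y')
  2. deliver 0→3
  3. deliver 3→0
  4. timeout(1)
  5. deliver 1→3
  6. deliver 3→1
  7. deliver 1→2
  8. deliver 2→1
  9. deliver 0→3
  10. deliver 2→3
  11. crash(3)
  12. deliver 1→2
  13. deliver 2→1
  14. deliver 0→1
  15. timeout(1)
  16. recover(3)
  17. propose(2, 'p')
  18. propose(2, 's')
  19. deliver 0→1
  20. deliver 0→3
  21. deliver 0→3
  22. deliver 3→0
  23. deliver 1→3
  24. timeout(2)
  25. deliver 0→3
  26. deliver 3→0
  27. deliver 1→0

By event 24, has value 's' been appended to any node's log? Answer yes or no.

[1] propose(0,'y') → ∅
[2] deliver 0→3 → N3(back v0 [y])
[3] deliver 3→0 → ∅
[4] timeout(1) → N1(prim v1 [-])
[5] deliver 1→3 → N3(back v1 [y])
[6] deliver 3→1 → ∅
[7] deliver 1→2 → N2(back v1 [-])
[8] deliver 2→1 → ∅
[9] deliver 0→3 → ∅
[10] deliver 2→3 → ∅
[11] crash(3) → N3(✗back v1 [y])
[12] deliver 1→2 → ∅
[13] deliver 2→1 → ∅
[14] deliver 0→1 → ∅
[15] timeout(1) → N1(back v2 [-])
[16] recover(3) → N3(back v1 [y])
[17] propose(2,'p') → ∅
[18] propose(2,'s') → ∅
[19] deliver 0→1 → ∅
[20] deliver 0→3 → ∅
[21] deliver 0→3 → ∅
[22] deliver 3→0 → ∅
[23] deliver 1→3 → N3(back v2 [y])
[24] timeout(2) → N2(prim v2 [-])

no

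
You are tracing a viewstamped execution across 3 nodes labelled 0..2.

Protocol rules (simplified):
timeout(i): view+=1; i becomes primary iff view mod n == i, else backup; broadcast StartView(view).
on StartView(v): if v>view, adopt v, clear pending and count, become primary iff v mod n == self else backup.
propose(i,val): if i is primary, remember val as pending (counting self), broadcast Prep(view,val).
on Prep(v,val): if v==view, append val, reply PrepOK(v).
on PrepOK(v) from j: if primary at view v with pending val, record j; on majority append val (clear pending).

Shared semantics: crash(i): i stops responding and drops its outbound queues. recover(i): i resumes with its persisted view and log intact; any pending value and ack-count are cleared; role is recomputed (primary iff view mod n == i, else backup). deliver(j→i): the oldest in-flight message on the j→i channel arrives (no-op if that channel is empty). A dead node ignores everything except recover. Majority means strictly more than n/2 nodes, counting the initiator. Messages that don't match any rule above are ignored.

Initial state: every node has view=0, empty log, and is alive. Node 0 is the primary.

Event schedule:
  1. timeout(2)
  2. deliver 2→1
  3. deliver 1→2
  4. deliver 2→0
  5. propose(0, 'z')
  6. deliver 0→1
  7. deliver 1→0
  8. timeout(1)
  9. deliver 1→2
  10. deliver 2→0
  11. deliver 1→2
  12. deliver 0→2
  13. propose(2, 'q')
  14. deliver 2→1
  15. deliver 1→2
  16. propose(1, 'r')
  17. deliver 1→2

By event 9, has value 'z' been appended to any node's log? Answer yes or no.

no

e1 timeout(2): 2[back,v=1,-]
e2 deliver 2→1: 1[prim,v=1,-]
e3 deliver 1→2: ·
e4 deliver 2→0: 0[back,v=1,-]
e5 propose(0,'z'): ·
e6 deliver 0→1: ·
e7 deliver 1→0: ·
e8 timeout(1): 1[back,v=2,-]
e9 deliver 1→2: 2[prim,v=2,-]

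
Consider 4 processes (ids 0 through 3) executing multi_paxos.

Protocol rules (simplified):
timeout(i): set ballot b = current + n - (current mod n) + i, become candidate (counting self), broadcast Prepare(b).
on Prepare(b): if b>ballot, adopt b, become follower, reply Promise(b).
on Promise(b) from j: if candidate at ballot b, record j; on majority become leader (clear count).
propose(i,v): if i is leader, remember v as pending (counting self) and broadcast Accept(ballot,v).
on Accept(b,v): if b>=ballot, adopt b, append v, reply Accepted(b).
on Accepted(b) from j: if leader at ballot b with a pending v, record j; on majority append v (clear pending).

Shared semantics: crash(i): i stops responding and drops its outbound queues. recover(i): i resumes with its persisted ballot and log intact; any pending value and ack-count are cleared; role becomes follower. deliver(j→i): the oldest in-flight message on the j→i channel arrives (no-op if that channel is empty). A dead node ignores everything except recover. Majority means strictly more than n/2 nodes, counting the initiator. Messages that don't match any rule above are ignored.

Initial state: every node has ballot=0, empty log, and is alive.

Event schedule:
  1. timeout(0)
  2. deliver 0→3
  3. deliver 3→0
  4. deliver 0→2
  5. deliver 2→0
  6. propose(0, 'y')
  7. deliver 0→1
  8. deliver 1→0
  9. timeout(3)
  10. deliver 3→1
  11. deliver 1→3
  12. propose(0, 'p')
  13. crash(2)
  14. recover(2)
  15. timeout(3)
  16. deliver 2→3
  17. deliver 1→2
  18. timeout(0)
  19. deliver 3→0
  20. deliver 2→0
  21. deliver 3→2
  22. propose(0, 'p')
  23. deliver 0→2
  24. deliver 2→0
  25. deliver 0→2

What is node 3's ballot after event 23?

step 1 timeout(0): 0={cand,b=4,log=-}
step 2 deliver 0→3: 3={foll,b=4,log=-}
step 3 deliver 3→0: —
step 4 deliver 0→2: 2={foll,b=4,log=-}
step 5 deliver 2→0: 0={lead,b=4,log=-}
step 6 propose(0,'y'): —
step 7 deliver 0→1: 1={foll,b=4,log=-}
step 8 deliver 1→0: —
step 9 timeout(3): 3={cand,b=11,log=-}
step 10 deliver 3→1: 1={foll,b=11,log=-}
step 11 deliver 1→3: —
step 12 propose(0,'p'): —
step 13 crash(2): 2={✗foll,b=4,log=-}
step 14 recover(2): 2={foll,b=4,log=-}
step 15 timeout(3): 3={cand,b=15,log=-}
step 16 deliver 2→3: —
step 17 deliver 1→2: —
step 18 timeout(0): 0={cand,b=8,log=-}
step 19 deliver 3→0: 0={foll,b=11,log=-}
step 20 deliver 2→0: —
step 21 deliver 3→2: 2={foll,b=11,log=-}
step 22 propose(0,'p'): —
step 23 deliver 0→2: —

15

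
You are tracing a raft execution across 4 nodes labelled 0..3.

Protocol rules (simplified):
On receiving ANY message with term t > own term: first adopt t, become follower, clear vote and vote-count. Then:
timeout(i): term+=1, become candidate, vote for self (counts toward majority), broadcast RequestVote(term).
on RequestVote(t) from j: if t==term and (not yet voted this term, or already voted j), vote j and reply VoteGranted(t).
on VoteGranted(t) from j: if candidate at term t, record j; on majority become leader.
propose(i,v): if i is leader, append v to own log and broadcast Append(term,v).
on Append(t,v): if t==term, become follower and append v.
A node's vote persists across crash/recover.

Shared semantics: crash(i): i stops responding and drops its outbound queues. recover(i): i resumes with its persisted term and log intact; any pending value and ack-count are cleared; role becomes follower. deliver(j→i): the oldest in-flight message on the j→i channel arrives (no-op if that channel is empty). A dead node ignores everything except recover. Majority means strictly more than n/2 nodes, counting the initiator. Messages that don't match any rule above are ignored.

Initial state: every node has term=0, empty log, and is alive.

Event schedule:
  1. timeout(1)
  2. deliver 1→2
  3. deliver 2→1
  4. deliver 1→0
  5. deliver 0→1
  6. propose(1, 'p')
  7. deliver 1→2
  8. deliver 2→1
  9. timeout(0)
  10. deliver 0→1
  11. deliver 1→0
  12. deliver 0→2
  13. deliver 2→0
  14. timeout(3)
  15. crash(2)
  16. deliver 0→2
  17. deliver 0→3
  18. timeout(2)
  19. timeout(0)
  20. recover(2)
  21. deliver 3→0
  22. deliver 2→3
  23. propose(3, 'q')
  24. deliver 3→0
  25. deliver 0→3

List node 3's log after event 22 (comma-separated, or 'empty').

empty

1. timeout(1):  <1:cand t1 ->
2. deliver 1→2:  <2:foll t1 ->
3. deliver 2→1:  nop
4. deliver 1→0:  <0:foll t1 ->
5. deliver 0→1:  <1:lead t1 ->
6. propose(1,'p'):  <1:lead t1 p>
7. deliver 1→2:  <2:foll t1 p>
8. deliver 2→1:  nop
9. timeout(0):  <0:cand t2 ->
10. deliver 0→1:  <1:foll t2 p>
11. deliver 1→0:  nop
12. deliver 0→2:  <2:foll t2 p>
13. deliver 2→0:  nop
14. timeout(3):  <3:cand t1 ->
15. crash(2):  <2:✗foll t2 p>
16. deliver 0→2:  nop
17. deliver 0→3:  <3:foll t2 ->
18. timeout(2):  nop
19. timeout(0):  <0:cand t3 ->
20. recover(2):  <2:foll t2 p>
21. deliver 3→0:  nop
22. deliver 2→3:  nop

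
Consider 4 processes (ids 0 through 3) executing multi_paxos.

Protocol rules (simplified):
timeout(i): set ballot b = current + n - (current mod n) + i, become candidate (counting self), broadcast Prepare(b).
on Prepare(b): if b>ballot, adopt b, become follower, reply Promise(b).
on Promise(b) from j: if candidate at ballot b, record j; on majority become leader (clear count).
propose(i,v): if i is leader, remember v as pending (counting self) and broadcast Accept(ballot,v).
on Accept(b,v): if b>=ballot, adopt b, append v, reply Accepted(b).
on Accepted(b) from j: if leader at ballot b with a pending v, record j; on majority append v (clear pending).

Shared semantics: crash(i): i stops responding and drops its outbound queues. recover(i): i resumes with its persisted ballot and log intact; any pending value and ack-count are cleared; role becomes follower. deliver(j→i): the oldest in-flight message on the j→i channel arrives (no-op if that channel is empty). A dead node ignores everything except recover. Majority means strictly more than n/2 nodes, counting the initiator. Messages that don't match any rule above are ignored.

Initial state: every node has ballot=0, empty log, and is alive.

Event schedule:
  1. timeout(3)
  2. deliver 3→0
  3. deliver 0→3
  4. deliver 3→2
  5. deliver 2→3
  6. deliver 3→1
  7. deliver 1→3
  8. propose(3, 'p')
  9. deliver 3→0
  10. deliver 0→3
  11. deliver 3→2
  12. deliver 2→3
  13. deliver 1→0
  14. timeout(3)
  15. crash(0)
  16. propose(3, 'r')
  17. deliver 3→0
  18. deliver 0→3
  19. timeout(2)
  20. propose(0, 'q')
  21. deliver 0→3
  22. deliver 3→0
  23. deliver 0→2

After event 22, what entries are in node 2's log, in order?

p

step 1 timeout(3): 3={cand,b=7,log=-}
step 2 deliver 3→0: 0={foll,b=7,log=-}
step 3 deliver 0→3: —
step 4 deliver 3→2: 2={foll,b=7,log=-}
step 5 deliver 2→3: 3={lead,b=7,log=-}
step 6 deliver 3→1: 1={foll,b=7,log=-}
step 7 deliver 1→3: —
step 8 propose(3,'p'): —
step 9 deliver 3→0: 0={foll,b=7,log=p}
step 10 deliver 0→3: —
step 11 deliver 3→2: 2={foll,b=7,log=p}
step 12 deliver 2→3: 3={lead,b=7,log=p}
step 13 deliver 1→0: —
step 14 timeout(3): 3={cand,b=11,log=p}
step 15 crash(0): 0={✗foll,b=7,log=p}
step 16 propose(3,'r'): —
step 17 deliver 3→0: —
step 18 deliver 0→3: —
step 19 timeout(2): 2={cand,b=10,log=p}
step 20 propose(0,'q'): —
step 21 deliver 0→3: —
step 22 deliver 3→0: —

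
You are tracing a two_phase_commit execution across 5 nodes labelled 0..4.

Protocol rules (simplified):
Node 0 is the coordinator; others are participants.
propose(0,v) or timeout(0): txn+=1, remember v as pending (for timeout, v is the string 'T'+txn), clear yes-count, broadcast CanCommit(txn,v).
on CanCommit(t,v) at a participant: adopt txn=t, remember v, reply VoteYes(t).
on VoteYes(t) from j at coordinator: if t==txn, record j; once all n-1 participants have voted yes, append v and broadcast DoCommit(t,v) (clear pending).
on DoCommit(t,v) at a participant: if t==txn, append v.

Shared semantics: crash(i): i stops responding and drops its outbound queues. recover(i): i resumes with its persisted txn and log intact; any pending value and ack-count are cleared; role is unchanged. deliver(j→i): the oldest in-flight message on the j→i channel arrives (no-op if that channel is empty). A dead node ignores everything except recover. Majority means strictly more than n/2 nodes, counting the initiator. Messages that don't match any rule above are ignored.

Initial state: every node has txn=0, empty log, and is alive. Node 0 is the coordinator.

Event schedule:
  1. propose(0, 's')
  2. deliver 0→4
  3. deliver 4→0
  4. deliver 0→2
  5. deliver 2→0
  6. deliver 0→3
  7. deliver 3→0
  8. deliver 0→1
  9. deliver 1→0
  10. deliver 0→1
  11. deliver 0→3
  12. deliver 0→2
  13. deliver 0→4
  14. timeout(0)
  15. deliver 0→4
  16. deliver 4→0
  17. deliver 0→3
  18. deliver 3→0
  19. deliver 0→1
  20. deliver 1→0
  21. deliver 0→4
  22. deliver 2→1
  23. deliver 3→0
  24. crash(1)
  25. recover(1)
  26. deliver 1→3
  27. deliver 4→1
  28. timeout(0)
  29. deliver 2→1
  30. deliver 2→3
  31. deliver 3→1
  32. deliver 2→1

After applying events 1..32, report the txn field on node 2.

1. propose(0,'s'):  <0:coor t1 ->
2. deliver 0→4:  <4:part t1 ->
3. deliver 4→0:  nop
4. deliver 0→2:  <2:part t1 ->
5. deliver 2→0:  nop
6. deliver 0→3:  <3:part t1 ->
7. deliver 3→0:  nop
8. deliver 0→1:  <1:part t1 ->
9. deliver 1→0:  <0:coor t1 s>
10. deliver 0→1:  <1:part t1 s>
11. deliver 0→3:  <3:part t1 s>
12. deliver 0→2:  <2:part t1 s>
13. deliver 0→4:  <4:part t1 s>
14. timeout(0):  <0:coor t2 s>
15. deliver 0→4:  <4:part t2 s>
16. deliver 4→0:  nop
17. deliver 0→3:  <3:part t2 s>
18. deliver 3→0:  nop
19. deliver 0→1:  <1:part t2 s>
20. deliver 1→0:  nop
21. deliver 0→4:  nop
22. deliver 2→1:  nop
23. deliver 3→0:  nop
24. crash(1):  <1:✗part t2 s>
25. recover(1):  <1:part t2 s>
26. deliver 1→3:  nop
27. deliver 4→1:  nop
28. timeout(0):  <0:coor t3 s>
29. deliver 2→1:  nop
30. deliver 2→3:  nop
31. deliver 3→1:  nop
32. deliver 2→1:  nop

1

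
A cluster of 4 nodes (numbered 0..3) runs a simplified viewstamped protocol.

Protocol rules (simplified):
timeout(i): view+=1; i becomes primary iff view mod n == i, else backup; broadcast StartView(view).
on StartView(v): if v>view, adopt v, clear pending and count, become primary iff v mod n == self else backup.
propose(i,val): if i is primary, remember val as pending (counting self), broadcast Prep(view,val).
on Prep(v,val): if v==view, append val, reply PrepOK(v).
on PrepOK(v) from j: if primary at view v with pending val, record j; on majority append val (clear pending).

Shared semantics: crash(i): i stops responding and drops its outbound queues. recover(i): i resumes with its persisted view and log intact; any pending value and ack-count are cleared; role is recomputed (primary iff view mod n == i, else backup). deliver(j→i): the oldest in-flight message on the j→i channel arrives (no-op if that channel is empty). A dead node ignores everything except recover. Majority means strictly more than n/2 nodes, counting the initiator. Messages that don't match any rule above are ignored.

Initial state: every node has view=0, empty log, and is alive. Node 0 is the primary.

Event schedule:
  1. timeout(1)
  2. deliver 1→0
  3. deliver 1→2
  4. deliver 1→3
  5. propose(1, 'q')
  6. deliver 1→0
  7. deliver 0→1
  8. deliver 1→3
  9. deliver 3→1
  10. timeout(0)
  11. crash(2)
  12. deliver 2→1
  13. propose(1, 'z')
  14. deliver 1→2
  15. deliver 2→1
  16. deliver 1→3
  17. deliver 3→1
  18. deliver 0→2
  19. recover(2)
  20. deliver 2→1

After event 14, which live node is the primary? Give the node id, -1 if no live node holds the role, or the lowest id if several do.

1. timeout(1):  <1:prim v1 ->
2. deliver 1→0:  <0:back v1 ->
3. deliver 1→2:  <2:back v1 ->
4. deliver 1→3:  <3:back v1 ->
5. propose(1,'q'):  nop
6. deliver 1→0:  <0:back v1 q>
7. deliver 0→1:  nop
8. deliver 1→3:  <3:back v1 q>
9. deliver 3→1:  <1:prim v1 q>
10. timeout(0):  <0:back v2 q>
11. crash(2):  <2:✗back v1 ->
12. deliver 2→1:  nop
13. propose(1,'z'):  nop
14. deliver 1→2:  nop

1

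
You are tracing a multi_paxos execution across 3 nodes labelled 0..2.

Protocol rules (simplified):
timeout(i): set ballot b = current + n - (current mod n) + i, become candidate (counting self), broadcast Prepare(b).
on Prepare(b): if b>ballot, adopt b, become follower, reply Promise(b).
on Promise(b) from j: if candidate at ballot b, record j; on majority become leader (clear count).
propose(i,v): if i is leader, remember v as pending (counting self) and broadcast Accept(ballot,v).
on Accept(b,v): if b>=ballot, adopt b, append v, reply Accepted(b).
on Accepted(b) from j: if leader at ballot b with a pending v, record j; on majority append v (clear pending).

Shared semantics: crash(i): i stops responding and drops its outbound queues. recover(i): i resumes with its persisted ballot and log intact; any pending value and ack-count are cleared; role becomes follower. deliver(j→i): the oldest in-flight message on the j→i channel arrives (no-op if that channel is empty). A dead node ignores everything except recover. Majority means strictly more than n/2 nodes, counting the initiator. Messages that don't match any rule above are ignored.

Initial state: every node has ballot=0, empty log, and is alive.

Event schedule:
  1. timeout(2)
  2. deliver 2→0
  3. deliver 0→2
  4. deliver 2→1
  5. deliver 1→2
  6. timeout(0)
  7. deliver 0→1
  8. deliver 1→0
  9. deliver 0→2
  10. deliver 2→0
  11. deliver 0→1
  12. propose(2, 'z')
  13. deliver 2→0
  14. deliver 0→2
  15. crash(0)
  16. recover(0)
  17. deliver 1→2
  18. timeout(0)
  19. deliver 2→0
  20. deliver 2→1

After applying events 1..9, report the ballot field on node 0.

e1 timeout(2): 2[cand,b=5,-]
e2 deliver 2→0: 0[foll,b=5,-]
e3 deliver 0→2: 2[lead,b=5,-]
e4 deliver 2→1: 1[foll,b=5,-]
e5 deliver 1→2: ·
e6 timeout(0): 0[cand,b=6,-]
e7 deliver 0→1: 1[foll,b=6,-]
e8 deliver 1→0: 0[lead,b=6,-]
e9 deliver 0→2: 2[foll,b=6,-]

6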